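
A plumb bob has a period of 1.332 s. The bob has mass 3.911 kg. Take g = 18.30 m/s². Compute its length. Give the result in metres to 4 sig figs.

From T = 2π√(L/g), L = gT²/(4π²) = 18.30 × 1.3320²/(4π²) = 0.8224 m.

0.8224 m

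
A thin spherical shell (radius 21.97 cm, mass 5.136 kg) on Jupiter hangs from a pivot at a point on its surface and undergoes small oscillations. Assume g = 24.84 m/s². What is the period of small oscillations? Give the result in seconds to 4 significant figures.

I_cm = (2/3)mr² = 0.16527 kg·m². The pivot is at distance d = 0.2197 m from the centre of mass.
By the parallel-axis theorem, I = I_cm + md² = 0.16527 + 0.24790 = 0.41317 kg·m².
T = 2π√(I/(mgd)) = 2π√(0.41317/(5.136 × 24.84 × 0.2197)) = 0.7629 s.

0.7629 s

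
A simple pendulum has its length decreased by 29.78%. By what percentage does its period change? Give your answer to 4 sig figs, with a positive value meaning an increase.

-16.20%

T ∝ √L, so T'/T = √(0.70220) = 0.83797.
Percentage change in T = (0.83797 − 1) × 100% = -16.20%.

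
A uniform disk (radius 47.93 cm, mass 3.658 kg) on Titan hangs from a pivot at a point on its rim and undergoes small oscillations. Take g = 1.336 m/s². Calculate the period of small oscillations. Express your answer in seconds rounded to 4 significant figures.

4.609 s

I_cm = ½mr² = 0.42017 kg·m². The pivot is at distance d = 0.4793 m from the centre of mass.
By the parallel-axis theorem, I = I_cm + md² = 0.42017 + 0.84035 = 1.2605 kg·m².
T = 2π√(I/(mgd)) = 2π√(1.2605/(3.658 × 1.336 × 0.4793)) = 4.609 s.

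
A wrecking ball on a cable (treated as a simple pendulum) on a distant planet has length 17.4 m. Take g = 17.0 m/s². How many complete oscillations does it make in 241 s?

37

T = 2π√(L/g) = 2π√(17.4/17.0) = 6.357 s.
Number of complete oscillations = ⌊241/6.357⌋ = ⌊37.91⌋ = 37.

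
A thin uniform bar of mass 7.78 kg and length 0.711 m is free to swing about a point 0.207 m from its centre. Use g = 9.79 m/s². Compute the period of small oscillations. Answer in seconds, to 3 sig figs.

1.29 s

For a physical pendulum T = 2π√(I/(mgd)), with d = 0.2070 m from pivot to centre of mass.
I_cm = mL²/12 = 7.78 × 0.711²/12 = 0.3277 kg·m²; I = I_cm + md² = 0.3277 + 7.78 × 0.2070² = 0.6611 kg·m².
T = 2π√(0.6611/(7.78 × 9.79 × 0.2070)) = 1.29 s.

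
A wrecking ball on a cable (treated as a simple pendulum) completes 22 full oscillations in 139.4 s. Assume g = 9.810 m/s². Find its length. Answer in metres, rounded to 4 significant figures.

T = 139.4/22 = 6.3364 s.
From T = 2π√(L/g), L = gT²/(4π²) = 9.810 × 6.3364²/(4π²) = 9.977 m.

9.977 m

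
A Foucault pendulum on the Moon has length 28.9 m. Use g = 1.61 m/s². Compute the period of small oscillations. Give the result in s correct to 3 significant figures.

26.6 s

T = 2π√(L/g) = 2π√(28.9/1.61) = 2π × 4.237 = 26.6 s.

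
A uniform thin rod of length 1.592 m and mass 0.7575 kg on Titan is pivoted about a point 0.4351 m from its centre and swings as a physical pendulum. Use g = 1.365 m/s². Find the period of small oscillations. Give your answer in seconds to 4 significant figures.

5.160 s

For a physical pendulum T = 2π√(I/(mgd)), with d = 0.43510 m from pivot to centre of mass.
I_cm = mL²/12 = 0.7575 × 1.592²/12 = 0.15999 kg·m²; I = I_cm + md² = 0.15999 + 0.7575 × 0.43510² = 0.30339 kg·m².
T = 2π√(0.30339/(0.7575 × 1.365 × 0.43510)) = 5.160 s.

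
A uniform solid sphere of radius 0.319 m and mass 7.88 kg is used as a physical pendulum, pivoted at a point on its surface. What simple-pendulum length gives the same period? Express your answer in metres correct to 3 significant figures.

The equivalent simple-pendulum length is L_eq = I/(md), where I is about the pivot and d = 0.3190 m.
I_cm = (2/5)mR² = 0.3208 kg·m², so I = I_cm + md² = 0.3208 + 0.8019 = 1.123 kg·m².
L_eq = 1.123/(7.88 × 0.3190) = 0.447 m.

0.447 m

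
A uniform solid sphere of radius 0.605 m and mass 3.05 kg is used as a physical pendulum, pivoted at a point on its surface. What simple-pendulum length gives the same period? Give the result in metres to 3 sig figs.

The equivalent simple-pendulum length is L_eq = I/(md), where I is about the pivot and d = 0.6050 m.
I_cm = (2/5)mR² = 0.4466 kg·m², so I = I_cm + md² = 0.4466 + 1.116 = 1.563 kg·m².
L_eq = 1.563/(3.05 × 0.6050) = 0.847 m.

0.847 m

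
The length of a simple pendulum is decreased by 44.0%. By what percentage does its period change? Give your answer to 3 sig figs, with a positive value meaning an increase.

T ∝ √L, so T'/T = √(0.5600) = 0.7483.
Percentage change in T = (0.7483 − 1) × 100% = -25.2%.

-25.2%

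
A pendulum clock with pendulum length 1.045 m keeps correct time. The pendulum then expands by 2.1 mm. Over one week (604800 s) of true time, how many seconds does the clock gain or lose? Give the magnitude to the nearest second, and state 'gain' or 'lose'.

T ∝ √L, so T'/T = √(1.04710/1.045) = 1.00100.
In 604800 s of true time the clock registers 604800/1.00100 = 604193.2 s, so it loses 607 s.

lose 607 s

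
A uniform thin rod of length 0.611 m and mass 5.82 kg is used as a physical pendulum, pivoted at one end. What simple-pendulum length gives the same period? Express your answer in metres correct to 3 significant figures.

The equivalent simple-pendulum length is L_eq = I/(md), where I is about the pivot and d = 0.3055 m.
I_cm = (1/12)mL² = 0.1811 kg·m², so I = I_cm + md² = 0.1811 + 0.5432 = 0.7242 kg·m².
L_eq = 0.7242/(5.82 × 0.3055) = 0.407 m.

0.407 m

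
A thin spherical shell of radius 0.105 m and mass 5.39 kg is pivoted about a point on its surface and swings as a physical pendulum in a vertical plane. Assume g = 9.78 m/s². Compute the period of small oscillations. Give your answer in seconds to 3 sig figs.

I_cm = (2/3)mr² = 0.03962 kg·m². The pivot is at distance d = 0.105 m from the centre of mass.
By the parallel-axis theorem, I = I_cm + md² = 0.03962 + 0.05942 = 0.09904 kg·m².
T = 2π√(I/(mgd)) = 2π√(0.09904/(5.39 × 9.78 × 0.105)) = 0.840 s.

0.840 s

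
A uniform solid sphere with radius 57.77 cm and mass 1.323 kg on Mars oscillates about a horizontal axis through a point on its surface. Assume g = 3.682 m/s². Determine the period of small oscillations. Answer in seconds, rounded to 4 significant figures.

I_cm = (2/5)mr² = 0.17661 kg·m². The pivot is at distance d = 0.5777 m from the centre of mass.
By the parallel-axis theorem, I = I_cm + md² = 0.17661 + 0.44153 = 0.61815 kg·m².
T = 2π√(I/(mgd)) = 2π√(0.61815/(1.323 × 3.682 × 0.5777)) = 2.945 s.

2.945 s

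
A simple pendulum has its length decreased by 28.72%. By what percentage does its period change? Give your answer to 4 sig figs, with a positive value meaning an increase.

-15.57%

T ∝ √L, so T'/T = √(0.71280) = 0.84427.
Percentage change in T = (0.84427 − 1) × 100% = -15.57%.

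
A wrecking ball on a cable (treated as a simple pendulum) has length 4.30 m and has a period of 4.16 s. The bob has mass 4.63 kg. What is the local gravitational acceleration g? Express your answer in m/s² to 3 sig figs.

From T = 2π√(L/g), g = 4π²L/T² = 4π² × 4.30/4.160² = 9.81 m/s².

9.81 m/s²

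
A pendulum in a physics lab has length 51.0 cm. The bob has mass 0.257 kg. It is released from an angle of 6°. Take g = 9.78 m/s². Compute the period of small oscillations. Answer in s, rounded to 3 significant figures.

T = 2π√(L/g) = 2π√(0.510/9.78) = 2π × 0.2284 = 1.43 s.

1.43 s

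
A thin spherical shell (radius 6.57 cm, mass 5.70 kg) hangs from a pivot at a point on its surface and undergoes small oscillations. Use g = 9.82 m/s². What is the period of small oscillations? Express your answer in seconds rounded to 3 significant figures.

0.663 s

I_cm = (2/3)mr² = 0.01640 kg·m². The pivot is at distance d = 0.0657 m from the centre of mass.
By the parallel-axis theorem, I = I_cm + md² = 0.01640 + 0.02460 = 0.04101 kg·m².
T = 2π√(I/(mgd)) = 2π√(0.04101/(5.70 × 9.82 × 0.0657)) = 0.663 s.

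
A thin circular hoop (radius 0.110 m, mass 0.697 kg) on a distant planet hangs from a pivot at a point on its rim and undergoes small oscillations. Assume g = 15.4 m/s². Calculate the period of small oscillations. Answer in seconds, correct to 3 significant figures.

I_cm = mr² = 0.008434 kg·m². The pivot is at distance d = 0.110 m from the centre of mass.
By the parallel-axis theorem, I = I_cm + md² = 0.008434 + 0.008434 = 0.01687 kg·m².
T = 2π√(I/(mgd)) = 2π√(0.01687/(0.697 × 15.4 × 0.110)) = 0.751 s.

0.751 s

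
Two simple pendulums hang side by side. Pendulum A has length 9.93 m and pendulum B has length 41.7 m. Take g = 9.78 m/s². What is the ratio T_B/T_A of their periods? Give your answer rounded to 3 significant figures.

T ∝ √L, so T_B/T_A = √(L_B/L_A) = √(41.7/9.93) = 2.05.

2.05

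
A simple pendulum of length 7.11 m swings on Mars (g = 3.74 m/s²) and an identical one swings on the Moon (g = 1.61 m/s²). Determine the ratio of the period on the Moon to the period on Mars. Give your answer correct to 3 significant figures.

1.52

T ∝ 1/√g, so T₂/T₁ = √(g₁/g₂) = √(3.74/1.61) = 1.52.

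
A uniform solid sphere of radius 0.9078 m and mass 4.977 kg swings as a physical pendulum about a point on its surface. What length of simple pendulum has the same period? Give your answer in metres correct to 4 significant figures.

1.271 m

The equivalent simple-pendulum length is L_eq = I/(md), where I is about the pivot and d = 0.90780 m.
I_cm = (2/5)mR² = 1.6406 kg·m², so I = I_cm + md² = 1.6406 + 4.1015 = 5.7422 kg·m².
L_eq = 5.7422/(4.977 × 0.90780) = 1.271 m.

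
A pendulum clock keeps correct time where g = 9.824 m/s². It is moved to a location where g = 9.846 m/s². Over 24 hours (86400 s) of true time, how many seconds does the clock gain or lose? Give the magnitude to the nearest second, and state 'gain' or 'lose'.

gain 97 s

The clock's period scales as T ∝ 1/√g, so T'/T = √(9.824/9.846) = 0.998882.
In 86400 s of true time the clock registers 86400/0.998882 = 86496.7 s, so it gains 97 s.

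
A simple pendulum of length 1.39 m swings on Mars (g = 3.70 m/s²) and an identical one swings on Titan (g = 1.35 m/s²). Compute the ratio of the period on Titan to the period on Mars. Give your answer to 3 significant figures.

T ∝ 1/√g, so T₂/T₁ = √(g₁/g₂) = √(3.70/1.35) = 1.66.

1.66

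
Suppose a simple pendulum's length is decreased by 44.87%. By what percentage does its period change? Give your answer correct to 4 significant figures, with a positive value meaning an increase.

T ∝ √L, so T'/T = √(0.55130) = 0.74250.
Percentage change in T = (0.74250 − 1) × 100% = -25.75%.

-25.75%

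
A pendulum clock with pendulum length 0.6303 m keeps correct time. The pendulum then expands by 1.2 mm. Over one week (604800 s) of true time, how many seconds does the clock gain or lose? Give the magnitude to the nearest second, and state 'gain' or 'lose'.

T ∝ √L, so T'/T = √(0.63150/0.6303) = 1.00095.
In 604800 s of true time the clock registers 604800/1.00095 = 604225.1 s, so it loses 575 s.

lose 575 s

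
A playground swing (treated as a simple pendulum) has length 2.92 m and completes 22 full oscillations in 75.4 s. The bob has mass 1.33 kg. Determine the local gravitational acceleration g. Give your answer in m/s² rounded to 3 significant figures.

9.81 m/s²

T = 75.4/22 = 3.427 s.
From T = 2π√(L/g), g = 4π²L/T² = 4π² × 2.92/3.427² = 9.81 m/s².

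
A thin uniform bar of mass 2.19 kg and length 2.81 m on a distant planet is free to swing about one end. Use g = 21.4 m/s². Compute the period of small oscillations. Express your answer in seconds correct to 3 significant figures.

For a physical pendulum T = 2π√(I/(mgd)), with d = 1.405 m from pivot to centre of mass.
I_cm = mL²/12 = 2.19 × 2.81²/12 = 1.441 kg·m²; I = I_cm + md² = 1.441 + 2.19 × 1.405² = 5.764 kg·m².
T = 2π√(5.764/(2.19 × 21.4 × 1.405)) = 1.86 s.

1.86 s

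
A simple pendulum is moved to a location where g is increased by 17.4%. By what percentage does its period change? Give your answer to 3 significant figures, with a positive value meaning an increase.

-7.71%

T ∝ 1/√g, so T'/T = 1/√(1.174) = 0.9229.
Percentage change in T = (0.9229 − 1) × 100% = -7.71%.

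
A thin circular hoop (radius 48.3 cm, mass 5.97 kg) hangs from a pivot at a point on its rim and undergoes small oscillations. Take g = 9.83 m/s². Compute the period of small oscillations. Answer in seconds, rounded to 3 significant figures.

1.97 s

I_cm = mr² = 1.393 kg·m². The pivot is at distance d = 0.483 m from the centre of mass.
By the parallel-axis theorem, I = I_cm + md² = 1.393 + 1.393 = 2.785 kg·m².
T = 2π√(I/(mgd)) = 2π√(2.785/(5.97 × 9.83 × 0.483)) = 1.97 s.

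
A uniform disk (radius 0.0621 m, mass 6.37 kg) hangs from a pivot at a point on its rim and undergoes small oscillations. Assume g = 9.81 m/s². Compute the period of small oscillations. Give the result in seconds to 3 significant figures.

I_cm = ½mr² = 0.01228 kg·m². The pivot is at distance d = 0.0621 m from the centre of mass.
By the parallel-axis theorem, I = I_cm + md² = 0.01228 + 0.02457 = 0.03685 kg·m².
T = 2π√(I/(mgd)) = 2π√(0.03685/(6.37 × 9.81 × 0.0621)) = 0.612 s.

0.612 s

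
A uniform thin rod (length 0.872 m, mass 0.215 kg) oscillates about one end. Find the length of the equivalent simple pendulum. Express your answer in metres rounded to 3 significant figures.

The equivalent simple-pendulum length is L_eq = I/(md), where I is about the pivot and d = 0.4360 m.
I_cm = (1/12)mL² = 0.01362 kg·m², so I = I_cm + md² = 0.01362 + 0.04087 = 0.05449 kg·m².
L_eq = 0.05449/(0.215 × 0.4360) = 0.581 m.

0.581 m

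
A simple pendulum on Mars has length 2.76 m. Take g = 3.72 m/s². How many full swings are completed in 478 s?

T = 2π√(L/g) = 2π√(2.76/3.72) = 5.412 s.
Number of complete oscillations = ⌊478/5.412⌋ = ⌊88.32⌋ = 88.

88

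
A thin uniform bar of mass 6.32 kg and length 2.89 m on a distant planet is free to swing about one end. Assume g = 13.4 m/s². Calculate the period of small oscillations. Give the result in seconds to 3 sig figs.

For a physical pendulum T = 2π√(I/(mgd)), with d = 1.445 m from pivot to centre of mass.
I_cm = mL²/12 = 6.32 × 2.89²/12 = 4.399 kg·m²; I = I_cm + md² = 4.399 + 6.32 × 1.445² = 17.60 kg·m².
T = 2π√(17.60/(6.32 × 13.4 × 1.445)) = 2.38 s.

2.38 s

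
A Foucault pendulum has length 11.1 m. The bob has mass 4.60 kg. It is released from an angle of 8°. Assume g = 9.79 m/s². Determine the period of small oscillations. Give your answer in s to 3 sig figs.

T = 2π√(L/g) = 2π√(11.1/9.79) = 2π × 1.065 = 6.69 s.

6.69 s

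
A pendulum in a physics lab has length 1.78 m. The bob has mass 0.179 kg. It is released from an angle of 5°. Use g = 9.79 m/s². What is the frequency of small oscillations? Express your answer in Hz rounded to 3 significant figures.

0.373 Hz

T = 2π√(L/g) = 2π√(1.78/9.79) = 2.679 s, so f = 1/T = 0.373 Hz.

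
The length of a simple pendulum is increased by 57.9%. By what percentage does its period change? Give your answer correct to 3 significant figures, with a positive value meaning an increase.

T ∝ √L, so T'/T = √(1.579) = 1.257.
Percentage change in T = (1.257 − 1) × 100% = 25.7%.

25.7%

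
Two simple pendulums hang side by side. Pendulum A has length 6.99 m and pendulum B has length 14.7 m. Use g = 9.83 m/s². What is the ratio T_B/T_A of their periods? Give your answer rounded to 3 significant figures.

1.45

T ∝ √L, so T_B/T_A = √(L_B/L_A) = √(14.7/6.99) = 1.45.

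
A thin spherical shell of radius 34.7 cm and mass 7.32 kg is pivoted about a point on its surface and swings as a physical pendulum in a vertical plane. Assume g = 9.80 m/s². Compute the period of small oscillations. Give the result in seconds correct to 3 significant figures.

1.53 s

I_cm = (2/3)mr² = 0.5876 kg·m². The pivot is at distance d = 0.347 m from the centre of mass.
By the parallel-axis theorem, I = I_cm + md² = 0.5876 + 0.8814 = 1.469 kg·m².
T = 2π√(I/(mgd)) = 2π√(1.469/(7.32 × 9.80 × 0.347)) = 1.53 s.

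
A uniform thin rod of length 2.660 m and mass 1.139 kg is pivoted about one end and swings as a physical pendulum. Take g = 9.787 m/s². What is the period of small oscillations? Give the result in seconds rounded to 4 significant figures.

For a physical pendulum T = 2π√(I/(mgd)), with d = 1.3300 m from pivot to centre of mass.
I_cm = mL²/12 = 1.139 × 2.660²/12 = 0.67159 kg·m²; I = I_cm + md² = 0.67159 + 1.139 × 1.3300² = 2.6864 kg·m².
T = 2π√(2.6864/(1.139 × 9.787 × 1.3300)) = 2.675 s.

2.675 s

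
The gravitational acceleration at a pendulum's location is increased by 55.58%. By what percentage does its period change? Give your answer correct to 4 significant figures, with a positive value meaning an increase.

-19.83%

T ∝ 1/√g, so T'/T = 1/√(1.5558) = 0.80172.
Percentage change in T = (0.80172 − 1) × 100% = -19.83%.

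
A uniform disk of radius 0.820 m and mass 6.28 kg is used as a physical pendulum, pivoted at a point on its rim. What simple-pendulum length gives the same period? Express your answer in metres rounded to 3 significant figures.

1.23 m

The equivalent simple-pendulum length is L_eq = I/(md), where I is about the pivot and d = 0.8200 m.
I_cm = ½mR² = 2.111 kg·m², so I = I_cm + md² = 2.111 + 4.223 = 6.334 kg·m².
L_eq = 6.334/(6.28 × 0.8200) = 1.23 m.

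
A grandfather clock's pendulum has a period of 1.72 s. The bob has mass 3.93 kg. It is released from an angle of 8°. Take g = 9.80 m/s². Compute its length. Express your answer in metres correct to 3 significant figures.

From T = 2π√(L/g), L = gT²/(4π²) = 9.80 × 1.720²/(4π²) = 0.734 m.

0.734 m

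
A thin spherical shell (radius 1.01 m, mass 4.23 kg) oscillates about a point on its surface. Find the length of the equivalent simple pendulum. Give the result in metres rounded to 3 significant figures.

1.68 m

The equivalent simple-pendulum length is L_eq = I/(md), where I is about the pivot and d = 1.010 m.
I_cm = (2/3)mR² = 2.877 kg·m², so I = I_cm + md² = 2.877 + 4.315 = 7.192 kg·m².
L_eq = 7.192/(4.23 × 1.010) = 1.68 m.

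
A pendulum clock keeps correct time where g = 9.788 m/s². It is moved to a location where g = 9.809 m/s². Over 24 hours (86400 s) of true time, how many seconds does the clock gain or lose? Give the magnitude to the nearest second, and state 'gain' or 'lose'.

gain 93 s

The clock's period scales as T ∝ 1/√g, so T'/T = √(9.788/9.809) = 0.998929.
In 86400 s of true time the clock registers 86400/0.998929 = 86492.6 s, so it gains 93 s.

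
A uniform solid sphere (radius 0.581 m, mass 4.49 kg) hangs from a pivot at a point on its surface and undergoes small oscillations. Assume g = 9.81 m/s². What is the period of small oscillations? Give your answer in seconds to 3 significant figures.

I_cm = (2/5)mr² = 0.6063 kg·m². The pivot is at distance d = 0.581 m from the centre of mass.
By the parallel-axis theorem, I = I_cm + md² = 0.6063 + 1.516 = 2.122 kg·m².
T = 2π√(I/(mgd)) = 2π√(2.122/(4.49 × 9.81 × 0.581)) = 1.81 s.

1.81 s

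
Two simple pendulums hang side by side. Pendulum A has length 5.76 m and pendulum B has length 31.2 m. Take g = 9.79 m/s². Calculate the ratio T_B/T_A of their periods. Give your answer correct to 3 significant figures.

T ∝ √L, so T_B/T_A = √(L_B/L_A) = √(31.2/5.76) = 2.33.

2.33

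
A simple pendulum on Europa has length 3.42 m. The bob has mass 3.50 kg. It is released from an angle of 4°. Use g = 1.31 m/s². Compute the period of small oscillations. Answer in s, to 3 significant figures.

T = 2π√(L/g) = 2π√(3.42/1.31) = 2π × 1.616 = 10.2 s.

10.2 s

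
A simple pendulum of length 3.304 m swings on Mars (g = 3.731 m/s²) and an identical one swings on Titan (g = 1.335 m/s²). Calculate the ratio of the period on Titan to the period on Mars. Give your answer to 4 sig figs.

1.672

T ∝ 1/√g, so T₂/T₁ = √(g₁/g₂) = √(3.731/1.335) = 1.672.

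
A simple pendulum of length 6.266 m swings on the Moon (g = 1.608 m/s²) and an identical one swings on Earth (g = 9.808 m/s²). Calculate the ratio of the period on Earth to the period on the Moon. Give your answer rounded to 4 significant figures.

T ∝ 1/√g, so T₂/T₁ = √(g₁/g₂) = √(1.608/9.808) = 0.4049.

0.4049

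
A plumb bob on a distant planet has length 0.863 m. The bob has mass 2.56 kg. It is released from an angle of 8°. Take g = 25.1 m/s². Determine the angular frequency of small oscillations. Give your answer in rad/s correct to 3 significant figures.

ω = √(g/L) = √(25.1/0.863) = 5.39 rad/s.

5.39 rad/s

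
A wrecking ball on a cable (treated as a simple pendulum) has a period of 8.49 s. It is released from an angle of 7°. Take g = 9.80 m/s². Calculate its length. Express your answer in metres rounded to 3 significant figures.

From T = 2π√(L/g), L = gT²/(4π²) = 9.80 × 8.490²/(4π²) = 17.9 m.

17.9 m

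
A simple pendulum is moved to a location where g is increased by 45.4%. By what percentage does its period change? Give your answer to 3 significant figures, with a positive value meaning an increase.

T ∝ 1/√g, so T'/T = 1/√(1.454) = 0.8293.
Percentage change in T = (0.8293 − 1) × 100% = -17.1%.

-17.1%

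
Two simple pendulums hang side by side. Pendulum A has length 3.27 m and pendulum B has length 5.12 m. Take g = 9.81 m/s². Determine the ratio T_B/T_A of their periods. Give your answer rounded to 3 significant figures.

T ∝ √L, so T_B/T_A = √(L_B/L_A) = √(5.12/3.27) = 1.25.

1.25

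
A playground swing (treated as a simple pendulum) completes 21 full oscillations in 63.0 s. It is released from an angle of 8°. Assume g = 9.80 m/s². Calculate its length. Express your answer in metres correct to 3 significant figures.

2.23 m

T = 63.0/21 = 3.000 s.
From T = 2π√(L/g), L = gT²/(4π²) = 9.80 × 3.000²/(4π²) = 2.23 m.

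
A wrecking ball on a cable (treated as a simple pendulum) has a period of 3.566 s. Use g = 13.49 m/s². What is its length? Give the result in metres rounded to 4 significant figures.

4.345 m

From T = 2π√(L/g), L = gT²/(4π²) = 13.49 × 3.5660²/(4π²) = 4.345 m.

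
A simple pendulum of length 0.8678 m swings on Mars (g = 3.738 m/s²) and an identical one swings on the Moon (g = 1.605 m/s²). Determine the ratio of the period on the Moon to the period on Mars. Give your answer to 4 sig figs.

1.526

T ∝ 1/√g, so T₂/T₁ = √(g₁/g₂) = √(3.738/1.605) = 1.526.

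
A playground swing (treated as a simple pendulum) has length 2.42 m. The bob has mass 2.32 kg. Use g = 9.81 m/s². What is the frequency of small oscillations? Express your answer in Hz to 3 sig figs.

0.320 Hz

T = 2π√(L/g) = 2π√(2.42/9.81) = 3.121 s, so f = 1/T = 0.320 Hz.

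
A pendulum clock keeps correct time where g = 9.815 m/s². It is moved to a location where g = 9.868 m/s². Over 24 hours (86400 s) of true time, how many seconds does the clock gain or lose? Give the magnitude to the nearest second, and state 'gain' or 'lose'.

The clock's period scales as T ∝ 1/√g, so T'/T = √(9.815/9.868) = 0.997311.
In 86400 s of true time the clock registers 86400/0.997311 = 86633.0 s, so it gains 233 s.

gain 233 s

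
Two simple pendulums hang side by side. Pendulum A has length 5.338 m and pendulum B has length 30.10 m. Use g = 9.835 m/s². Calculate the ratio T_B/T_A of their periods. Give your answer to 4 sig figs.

2.375

T ∝ √L, so T_B/T_A = √(L_B/L_A) = √(30.10/5.338) = 2.375.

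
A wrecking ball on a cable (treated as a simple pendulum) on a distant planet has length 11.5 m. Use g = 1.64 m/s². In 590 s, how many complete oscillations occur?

T = 2π√(L/g) = 2π√(11.5/1.64) = 16.64 s.
Number of complete oscillations = ⌊590/16.64⌋ = ⌊35.46⌋ = 35.

35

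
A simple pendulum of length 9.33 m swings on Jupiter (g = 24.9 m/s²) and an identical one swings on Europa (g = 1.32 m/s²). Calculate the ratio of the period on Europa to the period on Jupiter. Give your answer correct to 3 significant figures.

T ∝ 1/√g, so T₂/T₁ = √(g₁/g₂) = √(24.9/1.32) = 4.34.

4.34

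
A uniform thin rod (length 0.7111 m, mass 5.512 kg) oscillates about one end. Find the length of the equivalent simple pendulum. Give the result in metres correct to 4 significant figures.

The equivalent simple-pendulum length is L_eq = I/(md), where I is about the pivot and d = 0.35555 m.
I_cm = (1/12)mL² = 0.23227 kg·m², so I = I_cm + md² = 0.23227 + 0.69680 = 0.92907 kg·m².
L_eq = 0.92907/(5.512 × 0.35555) = 0.4741 m.

0.4741 m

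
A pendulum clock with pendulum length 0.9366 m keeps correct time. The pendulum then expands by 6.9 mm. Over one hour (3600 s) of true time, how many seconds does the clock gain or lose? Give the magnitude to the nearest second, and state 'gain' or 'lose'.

lose 13 s

T ∝ √L, so T'/T = √(0.94350/0.9366) = 1.00368.
In 3600 s of true time the clock registers 3600/1.00368 = 3586.8 s, so it loses 13 s.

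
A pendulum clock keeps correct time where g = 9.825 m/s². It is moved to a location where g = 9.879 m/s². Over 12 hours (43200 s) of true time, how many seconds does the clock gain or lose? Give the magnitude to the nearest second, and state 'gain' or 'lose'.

gain 119 s

The clock's period scales as T ∝ 1/√g, so T'/T = √(9.825/9.879) = 0.997263.
In 43200 s of true time the clock registers 43200/0.997263 = 43318.6 s, so it gains 119 s.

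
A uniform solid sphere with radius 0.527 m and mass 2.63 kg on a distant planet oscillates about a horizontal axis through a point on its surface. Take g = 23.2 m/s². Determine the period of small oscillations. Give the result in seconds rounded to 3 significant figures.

1.12 s

I_cm = (2/5)mr² = 0.2922 kg·m². The pivot is at distance d = 0.527 m from the centre of mass.
By the parallel-axis theorem, I = I_cm + md² = 0.2922 + 0.7304 = 1.023 kg·m².
T = 2π√(I/(mgd)) = 2π√(1.023/(2.63 × 23.2 × 0.527)) = 1.12 s.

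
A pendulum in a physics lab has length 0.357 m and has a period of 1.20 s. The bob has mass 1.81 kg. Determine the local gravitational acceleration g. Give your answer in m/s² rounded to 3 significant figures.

9.79 m/s²

From T = 2π√(L/g), g = 4π²L/T² = 4π² × 0.357/1.200² = 9.79 m/s².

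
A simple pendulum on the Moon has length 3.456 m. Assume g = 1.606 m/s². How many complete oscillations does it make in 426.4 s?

46

T = 2π√(L/g) = 2π√(3.456/1.606) = 9.2171 s.
Number of complete oscillations = ⌊426.4/9.2171⌋ = ⌊46.262⌋ = 46.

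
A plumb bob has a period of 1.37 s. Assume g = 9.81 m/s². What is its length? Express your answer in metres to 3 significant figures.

From T = 2π√(L/g), L = gT²/(4π²) = 9.81 × 1.370²/(4π²) = 0.466 m.

0.466 m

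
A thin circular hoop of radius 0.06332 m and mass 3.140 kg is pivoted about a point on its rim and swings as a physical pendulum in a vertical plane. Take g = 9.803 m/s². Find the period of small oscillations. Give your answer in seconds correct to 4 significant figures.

I_cm = mr² = 0.012590 kg·m². The pivot is at distance d = 0.06332 m from the centre of mass.
By the parallel-axis theorem, I = I_cm + md² = 0.012590 + 0.012590 = 0.025179 kg·m².
T = 2π√(I/(mgd)) = 2π√(0.025179/(3.140 × 9.803 × 0.06332)) = 0.7141 s.

0.7141 s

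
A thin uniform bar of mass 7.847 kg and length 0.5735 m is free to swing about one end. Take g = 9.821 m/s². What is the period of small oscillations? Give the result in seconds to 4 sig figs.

For a physical pendulum T = 2π√(I/(mgd)), with d = 0.28675 m from pivot to centre of mass.
I_cm = mL²/12 = 7.847 × 0.5735²/12 = 0.21507 kg·m²; I = I_cm + md² = 0.21507 + 7.847 × 0.28675² = 0.86030 kg·m².
T = 2π√(0.86030/(7.847 × 9.821 × 0.28675)) = 1.240 s.

1.240 s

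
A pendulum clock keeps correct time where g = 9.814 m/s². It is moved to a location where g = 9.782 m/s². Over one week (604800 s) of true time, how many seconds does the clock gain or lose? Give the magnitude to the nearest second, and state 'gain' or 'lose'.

lose 987 s

The clock's period scales as T ∝ 1/√g, so T'/T = √(9.814/9.782) = 1.00163.
In 604800 s of true time the clock registers 604800/1.00163 = 603813.2 s, so it loses 987 s.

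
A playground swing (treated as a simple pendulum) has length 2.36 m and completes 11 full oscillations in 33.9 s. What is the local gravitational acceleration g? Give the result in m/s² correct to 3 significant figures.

9.81 m/s²

T = 33.9/11 = 3.082 s.
From T = 2π√(L/g), g = 4π²L/T² = 4π² × 2.36/3.082² = 9.81 m/s².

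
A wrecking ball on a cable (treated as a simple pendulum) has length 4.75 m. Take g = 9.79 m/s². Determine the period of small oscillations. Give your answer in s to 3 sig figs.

T = 2π√(L/g) = 2π√(4.75/9.79) = 2π × 0.6966 = 4.38 s.

4.38 s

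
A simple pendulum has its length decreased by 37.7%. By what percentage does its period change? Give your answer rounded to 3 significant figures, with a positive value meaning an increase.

T ∝ √L, so T'/T = √(0.6230) = 0.7893.
Percentage change in T = (0.7893 − 1) × 100% = -21.1%.

-21.1%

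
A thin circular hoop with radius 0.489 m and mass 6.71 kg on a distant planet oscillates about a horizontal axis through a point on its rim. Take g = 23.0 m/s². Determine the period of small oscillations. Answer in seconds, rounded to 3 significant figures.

I_cm = mr² = 1.605 kg·m². The pivot is at distance d = 0.489 m from the centre of mass.
By the parallel-axis theorem, I = I_cm + md² = 1.605 + 1.605 = 3.209 kg·m².
T = 2π√(I/(mgd)) = 2π√(3.209/(6.71 × 23.0 × 0.489)) = 1.30 s.

1.30 s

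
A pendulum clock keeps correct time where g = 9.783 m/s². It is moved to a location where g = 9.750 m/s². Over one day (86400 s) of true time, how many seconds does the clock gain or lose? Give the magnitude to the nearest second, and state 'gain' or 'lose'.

lose 146 s

The clock's period scales as T ∝ 1/√g, so T'/T = √(9.783/9.750) = 1.00169.
In 86400 s of true time the clock registers 86400/1.00169 = 86254.2 s, so it loses 146 s.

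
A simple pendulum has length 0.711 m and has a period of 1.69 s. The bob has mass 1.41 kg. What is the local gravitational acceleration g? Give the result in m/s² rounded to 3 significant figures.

9.83 m/s²

From T = 2π√(L/g), g = 4π²L/T² = 4π² × 0.711/1.690² = 9.83 m/s².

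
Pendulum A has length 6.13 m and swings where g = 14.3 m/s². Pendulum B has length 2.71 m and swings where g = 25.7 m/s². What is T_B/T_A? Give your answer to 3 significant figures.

0.496

T = 2π√(L/g), so T_B/T_A = √((L_B/g_B)/(L_A/g_A)) = √((2.71/25.7)/(6.13/14.3)) = 0.496.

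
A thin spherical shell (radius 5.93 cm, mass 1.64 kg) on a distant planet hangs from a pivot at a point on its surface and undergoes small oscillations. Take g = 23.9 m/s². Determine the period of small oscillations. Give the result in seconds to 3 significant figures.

0.404 s

I_cm = (2/3)mr² = 0.003845 kg·m². The pivot is at distance d = 0.0593 m from the centre of mass.
By the parallel-axis theorem, I = I_cm + md² = 0.003845 + 0.005767 = 0.009612 kg·m².
T = 2π√(I/(mgd)) = 2π√(0.009612/(1.64 × 23.9 × 0.0593)) = 0.404 s.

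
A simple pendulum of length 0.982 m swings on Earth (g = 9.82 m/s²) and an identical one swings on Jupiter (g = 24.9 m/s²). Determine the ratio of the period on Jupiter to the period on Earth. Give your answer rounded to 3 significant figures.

0.628

T ∝ 1/√g, so T₂/T₁ = √(g₁/g₂) = √(9.82/24.9) = 0.628.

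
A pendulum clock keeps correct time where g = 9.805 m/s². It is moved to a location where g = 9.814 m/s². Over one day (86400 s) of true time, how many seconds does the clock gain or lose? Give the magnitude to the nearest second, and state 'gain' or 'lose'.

The clock's period scales as T ∝ 1/√g, so T'/T = √(9.805/9.814) = 0.999541.
In 86400 s of true time the clock registers 86400/0.999541 = 86439.6 s, so it gains 40 s.

gain 40 s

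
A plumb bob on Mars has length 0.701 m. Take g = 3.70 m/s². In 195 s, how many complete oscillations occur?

T = 2π√(L/g) = 2π√(0.701/3.70) = 2.735 s.
Number of complete oscillations = ⌊195/2.735⌋ = ⌊71.30⌋ = 71.

71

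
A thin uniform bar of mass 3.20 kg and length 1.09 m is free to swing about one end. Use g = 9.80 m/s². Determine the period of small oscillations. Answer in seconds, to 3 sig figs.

For a physical pendulum T = 2π√(I/(mgd)), with d = 0.5450 m from pivot to centre of mass.
I_cm = mL²/12 = 3.20 × 1.09²/12 = 0.3168 kg·m²; I = I_cm + md² = 0.3168 + 3.20 × 0.5450² = 1.267 kg·m².
T = 2π√(1.267/(3.20 × 9.80 × 0.5450)) = 1.71 s.

1.71 s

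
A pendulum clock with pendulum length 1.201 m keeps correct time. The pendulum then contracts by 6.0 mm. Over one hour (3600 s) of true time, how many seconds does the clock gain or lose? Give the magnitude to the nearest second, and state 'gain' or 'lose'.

T ∝ √L, so T'/T = √(1.19500/1.201) = 0.997499.
In 3600 s of true time the clock registers 3600/0.997499 = 3609.0 s, so it gains 9 s.

gain 9 s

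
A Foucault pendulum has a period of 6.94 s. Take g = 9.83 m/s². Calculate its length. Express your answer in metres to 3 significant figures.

From T = 2π√(L/g), L = gT²/(4π²) = 9.83 × 6.940²/(4π²) = 12.0 m.

12.0 m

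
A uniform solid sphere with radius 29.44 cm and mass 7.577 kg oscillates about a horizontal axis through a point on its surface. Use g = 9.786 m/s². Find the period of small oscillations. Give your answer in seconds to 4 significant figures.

I_cm = (2/5)mr² = 0.26268 kg·m². The pivot is at distance d = 0.2944 m from the centre of mass.
By the parallel-axis theorem, I = I_cm + md² = 0.26268 + 0.65671 = 0.91939 kg·m².
T = 2π√(I/(mgd)) = 2π√(0.91939/(7.577 × 9.786 × 0.2944)) = 1.289 s.

1.289 s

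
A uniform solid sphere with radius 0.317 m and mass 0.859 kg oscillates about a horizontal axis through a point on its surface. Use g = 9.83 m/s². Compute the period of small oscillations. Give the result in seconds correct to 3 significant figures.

I_cm = (2/5)mr² = 0.03453 kg·m². The pivot is at distance d = 0.317 m from the centre of mass.
By the parallel-axis theorem, I = I_cm + md² = 0.03453 + 0.08632 = 0.1208 kg·m².
T = 2π√(I/(mgd)) = 2π√(0.1208/(0.859 × 9.83 × 0.317)) = 1.34 s.

1.34 s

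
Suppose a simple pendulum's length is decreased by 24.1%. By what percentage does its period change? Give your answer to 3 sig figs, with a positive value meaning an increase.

T ∝ √L, so T'/T = √(0.7590) = 0.8712.
Percentage change in T = (0.8712 − 1) × 100% = -12.9%.

-12.9%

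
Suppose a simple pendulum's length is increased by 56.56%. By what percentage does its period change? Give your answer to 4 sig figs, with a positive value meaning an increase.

T ∝ √L, so T'/T = √(1.5656) = 1.2512.
Percentage change in T = (1.2512 − 1) × 100% = 25.12%.

25.12%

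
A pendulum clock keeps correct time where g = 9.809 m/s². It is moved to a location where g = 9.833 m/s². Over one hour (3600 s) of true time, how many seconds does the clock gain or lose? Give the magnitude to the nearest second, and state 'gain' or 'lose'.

gain 4 s

The clock's period scales as T ∝ 1/√g, so T'/T = √(9.809/9.833) = 0.998779.
In 3600 s of true time the clock registers 3600/0.998779 = 3604.4 s, so it gains 4 s.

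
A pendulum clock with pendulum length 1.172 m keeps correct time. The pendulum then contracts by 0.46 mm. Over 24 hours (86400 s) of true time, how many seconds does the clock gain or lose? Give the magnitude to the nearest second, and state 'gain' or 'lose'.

gain 17 s

T ∝ √L, so T'/T = √(1.17154/1.172) = 0.999804.
In 86400 s of true time the clock registers 86400/0.999804 = 86417.0 s, so it gains 17 s.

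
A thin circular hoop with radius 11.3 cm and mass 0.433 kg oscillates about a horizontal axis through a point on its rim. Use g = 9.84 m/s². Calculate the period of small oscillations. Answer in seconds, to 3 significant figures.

0.952 s

I_cm = mr² = 0.005529 kg·m². The pivot is at distance d = 0.113 m from the centre of mass.
By the parallel-axis theorem, I = I_cm + md² = 0.005529 + 0.005529 = 0.01106 kg·m².
T = 2π√(I/(mgd)) = 2π√(0.01106/(0.433 × 9.84 × 0.113)) = 0.952 s.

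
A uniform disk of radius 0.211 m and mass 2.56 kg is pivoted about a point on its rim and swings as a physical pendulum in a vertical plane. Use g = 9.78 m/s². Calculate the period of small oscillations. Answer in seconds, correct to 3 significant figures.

I_cm = ½mr² = 0.05699 kg·m². The pivot is at distance d = 0.211 m from the centre of mass.
By the parallel-axis theorem, I = I_cm + md² = 0.05699 + 0.1140 = 0.1710 kg·m².
T = 2π√(I/(mgd)) = 2π√(0.1710/(2.56 × 9.78 × 0.211)) = 1.13 s.

1.13 s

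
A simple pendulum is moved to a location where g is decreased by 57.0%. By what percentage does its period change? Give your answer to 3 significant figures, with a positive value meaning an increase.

T ∝ 1/√g, so T'/T = 1/√(0.4300) = 1.525.
Percentage change in T = (1.525 − 1) × 100% = 52.5%.

52.5%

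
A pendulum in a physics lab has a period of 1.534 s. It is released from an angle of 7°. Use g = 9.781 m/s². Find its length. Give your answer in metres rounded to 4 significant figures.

0.5830 m

From T = 2π√(L/g), L = gT²/(4π²) = 9.781 × 1.5340²/(4π²) = 0.5830 m.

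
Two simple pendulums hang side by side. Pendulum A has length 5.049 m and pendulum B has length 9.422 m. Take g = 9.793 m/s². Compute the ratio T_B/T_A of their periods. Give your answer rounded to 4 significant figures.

T ∝ √L, so T_B/T_A = √(L_B/L_A) = √(9.422/5.049) = 1.366.

1.366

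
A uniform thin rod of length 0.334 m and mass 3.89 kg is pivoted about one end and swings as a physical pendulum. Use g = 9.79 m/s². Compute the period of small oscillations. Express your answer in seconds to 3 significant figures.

For a physical pendulum T = 2π√(I/(mgd)), with d = 0.1670 m from pivot to centre of mass.
I_cm = mL²/12 = 3.89 × 0.334²/12 = 0.03616 kg·m²; I = I_cm + md² = 0.03616 + 3.89 × 0.1670² = 0.1447 kg·m².
T = 2π√(0.1447/(3.89 × 9.79 × 0.1670)) = 0.948 s.

0.948 s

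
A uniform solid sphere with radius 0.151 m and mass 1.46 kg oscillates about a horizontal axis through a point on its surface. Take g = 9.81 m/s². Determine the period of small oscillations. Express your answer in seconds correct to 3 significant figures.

I_cm = (2/5)mr² = 0.01332 kg·m². The pivot is at distance d = 0.151 m from the centre of mass.
By the parallel-axis theorem, I = I_cm + md² = 0.01332 + 0.03329 = 0.04661 kg·m².
T = 2π√(I/(mgd)) = 2π√(0.04661/(1.46 × 9.81 × 0.151)) = 0.922 s.

0.922 s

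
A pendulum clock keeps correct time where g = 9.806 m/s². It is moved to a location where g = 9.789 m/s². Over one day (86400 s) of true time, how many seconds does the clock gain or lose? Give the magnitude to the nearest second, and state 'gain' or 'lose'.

The clock's period scales as T ∝ 1/√g, so T'/T = √(9.806/9.789) = 1.00087.
In 86400 s of true time the clock registers 86400/1.00087 = 86325.1 s, so it loses 75 s.

lose 75 s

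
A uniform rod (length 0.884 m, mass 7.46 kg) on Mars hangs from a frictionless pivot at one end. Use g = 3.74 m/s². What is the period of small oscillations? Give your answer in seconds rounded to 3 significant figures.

2.49 s

For a physical pendulum T = 2π√(I/(mgd)), with d = 0.4420 m from pivot to centre of mass.
I_cm = mL²/12 = 7.46 × 0.884²/12 = 0.4858 kg·m²; I = I_cm + md² = 0.4858 + 7.46 × 0.4420² = 1.943 kg·m².
T = 2π√(1.943/(7.46 × 3.74 × 0.4420)) = 2.49 s.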